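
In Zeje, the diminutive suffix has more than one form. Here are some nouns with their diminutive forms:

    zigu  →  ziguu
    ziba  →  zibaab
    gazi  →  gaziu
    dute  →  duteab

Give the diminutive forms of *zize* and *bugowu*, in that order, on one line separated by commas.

zizeab, bugowuu

The pattern is height harmony: -u when the last vowel of the stem is a high vowel (*zigu*, *gazi*); -ab when the last vowel of the stem is a non-high vowel (*ziba*, *dute*).
*zize* — last vowel /e/ (a non-high vowel) → -ab → *zizeab*.
*bugowu*: last vowel = /u/, a high vowel → -u → *bugowuu*.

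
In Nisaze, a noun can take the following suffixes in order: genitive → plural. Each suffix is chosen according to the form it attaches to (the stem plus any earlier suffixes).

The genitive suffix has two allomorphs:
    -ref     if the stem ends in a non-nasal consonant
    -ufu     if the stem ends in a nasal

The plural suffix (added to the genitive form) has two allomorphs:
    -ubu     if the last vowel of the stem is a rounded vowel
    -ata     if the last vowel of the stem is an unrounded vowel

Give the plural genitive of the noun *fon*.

fonufuubu

*fon*: final consonant = /n/, a nasal → -ufu → *fonufu*.
The genitive form *fonufu* — last vowel /u/ (a rounded vowel) → -ubu → *fonufuubu*.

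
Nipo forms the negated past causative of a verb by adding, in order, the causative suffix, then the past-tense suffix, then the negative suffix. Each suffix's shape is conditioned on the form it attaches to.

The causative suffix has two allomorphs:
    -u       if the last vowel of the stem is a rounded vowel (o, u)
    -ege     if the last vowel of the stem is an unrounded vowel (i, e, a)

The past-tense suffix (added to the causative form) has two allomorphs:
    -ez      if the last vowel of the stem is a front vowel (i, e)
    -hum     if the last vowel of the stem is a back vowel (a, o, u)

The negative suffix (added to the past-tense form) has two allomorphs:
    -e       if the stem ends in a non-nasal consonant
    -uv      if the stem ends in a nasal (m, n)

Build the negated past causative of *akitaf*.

Since the last vowel of *akitaf* is /a/ (an unrounded vowel), it takes -ege, giving *akitafege*.
The causative form *akitafege*: last vowel = /e/, a front vowel → -ez → *akitafegeez*.
The past-tense form *akitafegeez* — final consonant /z/ (non-nasal) → -e → *akitafegeeze*.

akitafegeeze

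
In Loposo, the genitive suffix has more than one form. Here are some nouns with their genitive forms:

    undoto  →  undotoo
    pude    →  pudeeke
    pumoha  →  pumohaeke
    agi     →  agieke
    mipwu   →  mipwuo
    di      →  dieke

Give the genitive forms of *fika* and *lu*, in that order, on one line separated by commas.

fikaeke, luo

Looking at the last vowel of each stem: -o when the last vowel of the stem is a rounded vowel (*undoto*, *mipwu*); -eke when the last vowel of the stem is an unrounded vowel (*pude*, *pumoha*, *agi*, *di*).
Since the last vowel of *fika* is /a/ (an unrounded vowel), it takes -eke, giving *fikaeke*.
Since the last vowel of *lu* is /u/ (a rounded vowel), it takes -o, giving *luo*.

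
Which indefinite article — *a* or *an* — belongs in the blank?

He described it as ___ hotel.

a

The indefinite article is chosen by the initial *sound* of the following word, not its spelling.
*hotel* begins with the sound /h/ (h is pronounced) — a consonant sound.
So the article is *a*: He described it as a hotel.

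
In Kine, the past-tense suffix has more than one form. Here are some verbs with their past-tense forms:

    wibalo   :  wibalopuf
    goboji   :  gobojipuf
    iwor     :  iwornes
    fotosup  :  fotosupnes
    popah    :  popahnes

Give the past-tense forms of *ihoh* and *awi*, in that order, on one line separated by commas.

ihohnes, awipuf

The alternation tracks the final sound of the stem — -nes when the stem ends in a consonant (*iwor*, *fotosup*, *popah*); -puf when the stem ends in a vowel (*wibalo*, *goboji*).
Since the final sound of *ihoh* is /h/ (a consonant), it takes -nes, giving *ihohnes*.
Since the final sound of *awi* is /i/ (a vowel), it takes -puf, giving *awipuf*.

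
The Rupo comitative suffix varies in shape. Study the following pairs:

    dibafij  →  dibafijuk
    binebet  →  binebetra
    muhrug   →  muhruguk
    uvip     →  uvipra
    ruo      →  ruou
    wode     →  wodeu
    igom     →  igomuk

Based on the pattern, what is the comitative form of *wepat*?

wepatra

The alternation tracks the final sound of the stem — -ra when the stem ends in a voiceless consonant (*binebet*, *uvip*); -uk when the stem ends in a voiced consonant (*dibafij*, *muhrug*, *igom*); -u when the stem ends in a vowel (*ruo*, *wode*).
The final sound of *wepat* is /t/, which is a voiceless consonant, so the suffix is -ra, giving *wepatra*.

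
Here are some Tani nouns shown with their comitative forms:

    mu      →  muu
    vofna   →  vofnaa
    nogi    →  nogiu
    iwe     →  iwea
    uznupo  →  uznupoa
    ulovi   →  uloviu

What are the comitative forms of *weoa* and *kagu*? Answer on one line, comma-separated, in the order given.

weoaa, kaguu

The suffix is conditioned by the last vowel: -u when the last vowel of the stem is a high vowel (*mu*, *nogi*, *ulovi*); -a when the last vowel of the stem is a non-high vowel (*vofna*, *iwe*, *uznupo*).
*weoa*: last vowel = /a/, a non-high vowel → -a → *weoaa*.
*kagu* — last vowel /u/ (a high vowel) → -u → *kaguu*.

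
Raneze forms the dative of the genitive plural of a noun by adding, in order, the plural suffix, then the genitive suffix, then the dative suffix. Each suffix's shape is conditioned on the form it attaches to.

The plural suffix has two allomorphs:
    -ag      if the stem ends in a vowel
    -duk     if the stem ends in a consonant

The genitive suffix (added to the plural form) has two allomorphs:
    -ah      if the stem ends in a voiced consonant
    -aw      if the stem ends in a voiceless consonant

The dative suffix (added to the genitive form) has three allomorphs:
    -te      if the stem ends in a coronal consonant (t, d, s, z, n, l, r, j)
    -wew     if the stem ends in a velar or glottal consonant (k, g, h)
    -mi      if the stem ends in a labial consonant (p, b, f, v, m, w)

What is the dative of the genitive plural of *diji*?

dijiagahwew

*diji* — final sound /i/ (a vowel) → -ag → *dijiag*.
The plural form *dijiag*: final consonant = /g/, voiced → -ah → *dijiagah*.
Since the final consonant of the genitive form *dijiagah* is /h/ (velar/glottal), it takes -wew, giving *dijiagahwew*.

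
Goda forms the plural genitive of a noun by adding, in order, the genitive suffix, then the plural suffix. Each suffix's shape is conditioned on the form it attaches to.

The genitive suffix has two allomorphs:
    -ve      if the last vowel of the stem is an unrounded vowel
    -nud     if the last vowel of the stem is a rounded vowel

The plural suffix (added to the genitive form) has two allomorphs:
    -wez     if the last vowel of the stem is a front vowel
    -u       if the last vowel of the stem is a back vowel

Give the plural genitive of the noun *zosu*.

zosunudu

*zosu*: last vowel = /u/, a rounded vowel → -nud → *zosunud*.
The last vowel of the genitive form *zosunud* is /u/, which is a back vowel, so the plural suffix is -u, giving *zosunudu*.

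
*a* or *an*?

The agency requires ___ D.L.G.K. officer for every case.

a

The indefinite article is chosen by the initial *sound* of the following word, not its spelling.
The initialism *D.L.G.K.* is read letter by letter; the first letter, D, is pronounced /diː/, which begins with a consonant sound.
So the article is *a*: The agency requires a D.L.G.K. officer for every case.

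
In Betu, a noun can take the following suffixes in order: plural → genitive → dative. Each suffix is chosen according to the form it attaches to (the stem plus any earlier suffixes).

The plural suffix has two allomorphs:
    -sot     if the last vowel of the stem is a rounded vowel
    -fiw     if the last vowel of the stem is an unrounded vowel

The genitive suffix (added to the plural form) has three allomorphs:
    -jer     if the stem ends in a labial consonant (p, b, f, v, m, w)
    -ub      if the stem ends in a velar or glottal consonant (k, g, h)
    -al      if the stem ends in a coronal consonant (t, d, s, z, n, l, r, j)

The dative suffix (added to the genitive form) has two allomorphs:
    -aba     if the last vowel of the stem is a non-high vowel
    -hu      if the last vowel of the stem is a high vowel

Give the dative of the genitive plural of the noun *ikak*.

*ikak* — last vowel /a/ (an unrounded vowel) → -fiw → *ikakfiw*.
The plural form *ikakfiw*: final consonant = /w/, labial → -jer → *ikakfiwjer*.
The genitive form *ikakfiwjer*: last vowel = /e/, a non-high vowel → -aba → *ikakfiwjeraba*.

ikakfiwjeraba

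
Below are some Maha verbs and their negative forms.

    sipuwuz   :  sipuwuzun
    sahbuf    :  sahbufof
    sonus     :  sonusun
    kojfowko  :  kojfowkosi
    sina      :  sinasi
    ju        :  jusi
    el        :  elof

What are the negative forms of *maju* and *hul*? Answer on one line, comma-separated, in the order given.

Looking at the final sound of each stem: -un when the stem ends in a sibilant (*sipuwuz*, *sonus*); -of when the stem ends in a non-sibilant consonant (*sahbuf*, *el*); -si when the stem ends in a vowel (*kojfowko*, *sina*, *ju*).
Since the final sound of *maju* is /u/ (a vowel), it takes -si, giving *majusi*.
*hul* — final sound /l/ (a non-sibilant consonant) → -of → *hulof*.

majusi, hulof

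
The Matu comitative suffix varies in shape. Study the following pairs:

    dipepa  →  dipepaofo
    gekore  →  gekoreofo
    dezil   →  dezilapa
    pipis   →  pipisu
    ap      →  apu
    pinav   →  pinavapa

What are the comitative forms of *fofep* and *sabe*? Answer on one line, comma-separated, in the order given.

The suffix is conditioned by the final sound: -u when the stem ends in a voiceless consonant (*pipis*, *ap*); -apa when the stem ends in a voiced consonant (*dezil*, *pinav*); -ofo when the stem ends in a vowel (*dipepa*, *gekore*).
*fofep*: final sound = /p/, a voiceless consonant → -u → *fofepu*.
The final sound of *sabe* is /e/, which is a vowel, so the suffix is -ofo, giving *sabeofo*.

fofepu, sabeofo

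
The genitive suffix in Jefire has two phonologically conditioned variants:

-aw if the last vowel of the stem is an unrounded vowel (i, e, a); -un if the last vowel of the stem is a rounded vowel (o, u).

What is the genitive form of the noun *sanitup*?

Since the last vowel of *sanitup* is /u/ (a rounded vowel), it takes -un, giving *sanitupun*.

sanitupun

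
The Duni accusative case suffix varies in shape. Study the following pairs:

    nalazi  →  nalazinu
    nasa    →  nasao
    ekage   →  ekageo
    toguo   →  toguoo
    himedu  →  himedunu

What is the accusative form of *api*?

apinu

The pattern is height harmony: -nu when the last vowel of the stem is a high vowel (*nalazi*, *himedu*); -o when the last vowel of the stem is a non-high vowel (*nasa*, *ekage*, *toguo*).
The last vowel of *api* is /i/, which is a high vowel, so the suffix is -nu, giving *apinu*.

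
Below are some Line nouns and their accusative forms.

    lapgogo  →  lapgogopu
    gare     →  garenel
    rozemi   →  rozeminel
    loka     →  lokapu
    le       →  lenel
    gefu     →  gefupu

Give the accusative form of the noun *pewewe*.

The alternation tracks the last vowel of the stem — -nel when the last vowel of the stem is a front vowel (*gare*, *rozemi*, *le*); -pu when the last vowel of the stem is a back vowel (*lapgogo*, *loka*, *gefu*).
The last vowel of *pewewe* is /e/, which is a front vowel, so the suffix is -nel, giving *pewewenel*.

pewewenel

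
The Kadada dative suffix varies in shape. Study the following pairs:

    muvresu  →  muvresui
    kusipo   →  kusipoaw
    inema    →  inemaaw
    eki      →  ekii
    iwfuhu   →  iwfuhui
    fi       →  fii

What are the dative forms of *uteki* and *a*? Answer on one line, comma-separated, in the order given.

utekii, aaw

Looking at the last vowel of each stem: -i when the last vowel of the stem is a high vowel (*muvresu*, *eki*, *iwfuhu*, *fi*); -aw when the last vowel of the stem is a non-high vowel (*kusipo*, *inema*).
*uteki*: last vowel = /i/, a high vowel → -i → *utekii*.
*a* — last vowel /a/ (a non-high vowel) → -aw → *aaw*.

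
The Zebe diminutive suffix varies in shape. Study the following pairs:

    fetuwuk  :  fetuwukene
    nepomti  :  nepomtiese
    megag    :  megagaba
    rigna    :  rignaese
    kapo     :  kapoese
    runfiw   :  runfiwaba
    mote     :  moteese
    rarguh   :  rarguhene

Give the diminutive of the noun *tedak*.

The suffix is conditioned by the final sound: -ene when the stem ends in a voiceless consonant (*fetuwuk*, *rarguh*); -aba when the stem ends in a voiced consonant (*megag*, *runfiw*); -ese when the stem ends in a vowel (*nepomti*, *rigna*, *kapo*, *mote*).
*tedak* — final sound /k/ (a voiceless consonant) → -ene → *tedakene*.

tedakene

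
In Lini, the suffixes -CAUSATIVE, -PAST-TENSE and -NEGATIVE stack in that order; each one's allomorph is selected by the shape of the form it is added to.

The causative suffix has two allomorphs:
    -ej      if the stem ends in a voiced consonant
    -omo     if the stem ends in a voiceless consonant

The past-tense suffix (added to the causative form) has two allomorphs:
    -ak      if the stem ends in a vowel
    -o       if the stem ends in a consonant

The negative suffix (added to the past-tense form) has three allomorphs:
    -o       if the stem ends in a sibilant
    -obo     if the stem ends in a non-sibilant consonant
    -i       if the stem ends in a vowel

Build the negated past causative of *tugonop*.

*tugonop* — final consonant /p/ (voiceless) → -omo → *tugonopomo*.
The final sound of the causative form *tugonopomo* is /o/, which is a vowel, so the past-tense suffix is -ak, giving *tugonopomoak*.
Since the final sound of the past-tense form *tugonopomoak* is /k/ (a non-sibilant consonant), it takes -obo, giving *tugonopomoakobo*.

tugonopomoakobo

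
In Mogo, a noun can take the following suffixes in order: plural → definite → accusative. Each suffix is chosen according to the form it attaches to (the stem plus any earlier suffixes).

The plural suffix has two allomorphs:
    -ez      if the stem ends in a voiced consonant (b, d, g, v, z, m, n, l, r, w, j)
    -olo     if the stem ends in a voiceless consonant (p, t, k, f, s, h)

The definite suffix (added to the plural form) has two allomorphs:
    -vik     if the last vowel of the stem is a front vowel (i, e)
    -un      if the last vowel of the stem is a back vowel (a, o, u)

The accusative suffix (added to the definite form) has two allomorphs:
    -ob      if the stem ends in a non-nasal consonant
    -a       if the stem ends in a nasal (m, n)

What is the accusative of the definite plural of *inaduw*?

*inaduw* — final consonant /w/ (voiced) → -ez → *inaduwez*.
Since the last vowel of the plural form *inaduwez* is /e/ (a front vowel), it takes -vik, giving *inaduwezvik*.
The definite form *inaduwezvik* — final consonant /k/ (non-nasal) → -ob → *inaduwezvikob*.

inaduwezvikob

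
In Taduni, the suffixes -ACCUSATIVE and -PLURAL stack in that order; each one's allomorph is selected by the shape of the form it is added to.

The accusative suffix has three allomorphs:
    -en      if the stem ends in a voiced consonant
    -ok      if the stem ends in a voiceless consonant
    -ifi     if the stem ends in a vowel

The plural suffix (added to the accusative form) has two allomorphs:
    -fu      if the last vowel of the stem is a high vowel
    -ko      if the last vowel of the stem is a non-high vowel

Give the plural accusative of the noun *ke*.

keififu

*ke* — final sound /e/ (a vowel) → -ifi → *keifi*.
Since the last vowel of the accusative form *keifi* is /i/ (a high vowel), it takes -fu, giving *keififu*.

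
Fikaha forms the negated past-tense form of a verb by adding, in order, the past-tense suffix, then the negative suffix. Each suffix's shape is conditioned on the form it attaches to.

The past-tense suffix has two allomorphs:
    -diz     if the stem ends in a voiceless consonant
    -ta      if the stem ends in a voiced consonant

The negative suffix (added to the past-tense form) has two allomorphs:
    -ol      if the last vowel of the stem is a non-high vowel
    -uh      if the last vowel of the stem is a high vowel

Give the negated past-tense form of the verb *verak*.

verakdizuh

*verak* — final consonant /k/ (voiceless) → -diz → *verakdiz*.
The past-tense form *verakdiz* — last vowel /i/ (a high vowel) → -uh → *verakdizuh*.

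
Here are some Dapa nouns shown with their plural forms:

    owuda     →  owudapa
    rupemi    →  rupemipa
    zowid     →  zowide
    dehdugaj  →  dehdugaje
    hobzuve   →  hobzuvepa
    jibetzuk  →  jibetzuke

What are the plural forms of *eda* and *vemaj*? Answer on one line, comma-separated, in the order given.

edapa, vemaje

The alternation tracks the final sound of the stem — -e when the stem ends in a consonant (*zowid*, *dehdugaj*, *jibetzuk*); -pa when the stem ends in a vowel (*owuda*, *rupemi*, *hobzuve*).
The final sound of *eda* is /a/, which is a vowel, so the suffix is -pa, giving *edapa*.
*vemaj*: final sound = /j/, a consonant → -e → *vemaje*.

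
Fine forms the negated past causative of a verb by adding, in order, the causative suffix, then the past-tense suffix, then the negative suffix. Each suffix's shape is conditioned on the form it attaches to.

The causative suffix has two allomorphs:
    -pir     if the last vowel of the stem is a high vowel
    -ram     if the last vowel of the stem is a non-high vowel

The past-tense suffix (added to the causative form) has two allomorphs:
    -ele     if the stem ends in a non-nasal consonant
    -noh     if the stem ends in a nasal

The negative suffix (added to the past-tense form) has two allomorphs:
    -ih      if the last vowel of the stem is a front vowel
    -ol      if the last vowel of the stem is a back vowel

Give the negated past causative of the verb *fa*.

faramnohol

The last vowel of *fa* is /a/, which is a non-high vowel, so the causative suffix is -ram, giving *faram*.
The causative form *faram*: final consonant = /m/, a nasal → -noh → *faramnoh*.
The past-tense form *faramnoh*: last vowel = /o/, a back vowel → -ol → *faramnohol*.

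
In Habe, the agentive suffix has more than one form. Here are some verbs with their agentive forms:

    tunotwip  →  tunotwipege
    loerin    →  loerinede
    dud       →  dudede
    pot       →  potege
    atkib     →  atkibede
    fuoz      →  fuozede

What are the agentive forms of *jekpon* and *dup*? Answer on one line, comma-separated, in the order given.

jekponede, dupege

The alternation tracks the final consonant of the stem — -ege when the stem ends in a voiceless consonant (*tunotwip*, *pot*); -ede when the stem ends in a voiced consonant (*loerin*, *dud*, *atkib*, *fuoz*).
The final consonant of *jekpon* is /n/, which is voiced, so the suffix is -ede, giving *jekponede*.
Since the final consonant of *dup* is /p/ (voiceless), it takes -ege, giving *dupege*.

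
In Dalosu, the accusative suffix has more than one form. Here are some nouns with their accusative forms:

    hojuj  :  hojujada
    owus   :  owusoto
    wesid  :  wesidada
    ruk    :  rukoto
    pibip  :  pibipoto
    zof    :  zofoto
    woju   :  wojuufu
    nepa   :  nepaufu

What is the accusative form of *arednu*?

The pattern is voicing of the final sound: -oto when the stem ends in a voiceless consonant (*owus*, *ruk*, *pibip*, *zof*); -ada when the stem ends in a voiced consonant (*hojuj*, *wesid*); -ufu when the stem ends in a vowel (*woju*, *nepa*).
The final sound of *arednu* is /u/, which is a vowel, so the suffix is -ufu, giving *arednuufu*.

arednuufu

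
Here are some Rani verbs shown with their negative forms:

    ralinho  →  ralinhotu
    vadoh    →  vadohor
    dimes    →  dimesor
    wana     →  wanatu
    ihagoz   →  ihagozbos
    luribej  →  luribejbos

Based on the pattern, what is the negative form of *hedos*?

Looking at the final sound of each stem: -or when the stem ends in a voiceless consonant (*vadoh*, *dimes*); -bos when the stem ends in a voiced consonant (*ihagoz*, *luribej*); -tu when the stem ends in a vowel (*ralinho*, *wana*).
*hedos* — final sound /s/ (a voiceless consonant) → -or → *hedosor*.

hedosor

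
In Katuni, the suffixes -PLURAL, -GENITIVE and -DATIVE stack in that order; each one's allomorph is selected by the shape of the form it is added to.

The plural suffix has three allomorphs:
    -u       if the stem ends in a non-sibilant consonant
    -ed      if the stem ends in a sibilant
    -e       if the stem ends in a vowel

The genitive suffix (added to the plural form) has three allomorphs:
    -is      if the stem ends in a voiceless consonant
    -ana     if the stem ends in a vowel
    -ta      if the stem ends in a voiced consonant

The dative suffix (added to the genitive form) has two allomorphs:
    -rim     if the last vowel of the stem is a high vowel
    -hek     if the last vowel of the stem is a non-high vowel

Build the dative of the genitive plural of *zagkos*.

zagkosedtahek

The final sound of *zagkos* is /s/, which is a sibilant, so the plural suffix is -ed, giving *zagkosed*.
The plural form *zagkosed* — final sound /d/ (a voiced consonant) → -ta → *zagkosedta*.
Since the last vowel of the genitive form *zagkosedta* is /a/ (a non-high vowel), it takes -hek, giving *zagkosedtahek*.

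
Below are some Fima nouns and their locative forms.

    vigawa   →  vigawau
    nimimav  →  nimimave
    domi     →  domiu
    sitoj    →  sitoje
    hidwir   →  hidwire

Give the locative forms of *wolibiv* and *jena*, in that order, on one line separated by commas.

wolibive, jenau

The alternation tracks the final sound of the stem — -e when the stem ends in a consonant (*nimimav*, *sitoj*, *hidwir*); -u when the stem ends in a vowel (*vigawa*, *domi*).
The final sound of *wolibiv* is /v/, which is a consonant, so the suffix is -e, giving *wolibive*.
*jena*: final sound = /a/, a vowel → -u → *jenau*.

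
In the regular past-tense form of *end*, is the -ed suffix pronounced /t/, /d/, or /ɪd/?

/ɪd/

The stem *end* ends in /t/ or /d/.
The -ed suffix is realized as /ɪd/ after /t, d/; as /t/ after other voiceless consonants; and as /d/ after other voiced sounds.
So -ed on *end* is pronounced /ɪd/.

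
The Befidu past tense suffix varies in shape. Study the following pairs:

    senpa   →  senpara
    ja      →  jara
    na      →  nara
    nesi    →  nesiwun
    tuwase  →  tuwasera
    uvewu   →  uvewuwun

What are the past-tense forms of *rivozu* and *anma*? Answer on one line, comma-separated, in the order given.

The suffix is conditioned by the last vowel: -wun when the last vowel of the stem is a high vowel (*nesi*, *uvewu*); -ra when the last vowel of the stem is a non-high vowel (*senpa*, *ja*, *na*, *tuwase*).
The last vowel of *rivozu* is /u/, which is a high vowel, so the suffix is -wun, giving *rivozuwun*.
Since the last vowel of *anma* is /a/ (a non-high vowel), it takes -ra, giving *anmara*.

rivozuwun, anmara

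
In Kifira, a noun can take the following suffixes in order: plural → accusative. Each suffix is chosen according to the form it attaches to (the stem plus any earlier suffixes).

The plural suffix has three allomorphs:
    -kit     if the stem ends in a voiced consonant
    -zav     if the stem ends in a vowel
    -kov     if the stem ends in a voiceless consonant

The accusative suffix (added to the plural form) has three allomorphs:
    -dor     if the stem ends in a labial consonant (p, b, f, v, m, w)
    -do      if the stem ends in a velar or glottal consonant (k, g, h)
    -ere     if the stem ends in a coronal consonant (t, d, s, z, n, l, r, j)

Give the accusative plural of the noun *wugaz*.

wugazkitere

*wugaz* — final sound /z/ (a voiced consonant) → -kit → *wugazkit*.
Since the final consonant of the plural form *wugazkit* is /t/ (coronal), it takes -ere, giving *wugazkitere*.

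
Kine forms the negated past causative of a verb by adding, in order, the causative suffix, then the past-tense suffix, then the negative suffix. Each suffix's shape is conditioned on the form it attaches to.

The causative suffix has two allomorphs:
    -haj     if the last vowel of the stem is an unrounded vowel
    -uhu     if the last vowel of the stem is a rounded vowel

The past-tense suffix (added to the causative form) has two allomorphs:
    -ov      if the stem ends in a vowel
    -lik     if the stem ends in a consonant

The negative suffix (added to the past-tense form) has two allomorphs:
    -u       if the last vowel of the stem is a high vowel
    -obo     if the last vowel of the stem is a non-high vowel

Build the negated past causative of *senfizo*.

senfizouhuovobo

*senfizo*: last vowel = /o/, a rounded vowel → -uhu → *senfizouhu*.
The causative form *senfizouhu*: final sound = /u/, a vowel → -ov → *senfizouhuov*.
Since the last vowel of the past-tense form *senfizouhuov* is /o/ (a non-high vowel), it takes -obo, giving *senfizouhuovobo*.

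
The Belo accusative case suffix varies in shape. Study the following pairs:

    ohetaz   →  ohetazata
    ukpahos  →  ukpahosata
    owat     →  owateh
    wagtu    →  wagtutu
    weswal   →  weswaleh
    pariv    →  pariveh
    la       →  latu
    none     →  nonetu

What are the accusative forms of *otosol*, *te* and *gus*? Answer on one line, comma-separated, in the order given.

otosoleh, tetu, gusata

The suffix is conditioned by the final sound: -ata when the stem ends in a sibilant (*ohetaz*, *ukpahos*); -eh when the stem ends in a non-sibilant consonant (*owat*, *weswal*, *pariv*); -tu when the stem ends in a vowel (*wagtu*, *la*, *none*).
The final sound of *otosol* is /l/, which is a non-sibilant consonant, so the suffix is -eh, giving *otosoleh*.
The final sound of *te* is /e/, which is a vowel, so the suffix is -tu, giving *tetu*.
Since the final sound of *gus* is /s/ (a sibilant), it takes -ata, giving *gusata*.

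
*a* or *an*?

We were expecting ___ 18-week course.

The indefinite article is chosen by the initial *sound* of the following word, not its spelling.
The number *18* is spoken "eighteen", beginning with /ˌeɪˈtiːn/ — a vowel sound.
So the article is *an*: We were expecting an 18-week course.

an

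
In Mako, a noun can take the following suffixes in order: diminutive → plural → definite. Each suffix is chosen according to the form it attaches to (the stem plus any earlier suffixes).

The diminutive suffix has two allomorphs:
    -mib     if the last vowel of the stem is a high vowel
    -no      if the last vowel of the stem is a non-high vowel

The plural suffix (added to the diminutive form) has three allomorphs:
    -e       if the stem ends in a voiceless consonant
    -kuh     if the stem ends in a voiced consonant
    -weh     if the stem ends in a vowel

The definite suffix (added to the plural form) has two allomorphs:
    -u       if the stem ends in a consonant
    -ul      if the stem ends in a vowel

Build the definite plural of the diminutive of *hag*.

Since the last vowel of *hag* is /a/ (a non-high vowel), it takes -no, giving *hagno*.
The final sound of the diminutive form *hagno* is /o/, which is a vowel, so the plural suffix is -weh, giving *hagnoweh*.
The plural form *hagnoweh*: final sound = /h/, a consonant → -u → *hagnowehu*.

hagnowehu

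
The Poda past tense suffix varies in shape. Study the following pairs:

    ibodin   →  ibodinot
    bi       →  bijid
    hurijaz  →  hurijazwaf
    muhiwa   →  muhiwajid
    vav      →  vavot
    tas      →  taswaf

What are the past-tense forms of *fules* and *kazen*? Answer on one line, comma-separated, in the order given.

fuleswaf, kazenot

The alternation tracks the final sound of the stem — -waf when the stem ends in a sibilant (*hurijaz*, *tas*); -ot when the stem ends in a non-sibilant consonant (*ibodin*, *vav*); -jid when the stem ends in a vowel (*bi*, *muhiwa*).
Since the final sound of *fules* is /s/ (a sibilant), it takes -waf, giving *fuleswaf*.
*kazen*: final sound = /n/, a non-sibilant consonant → -ot → *kazenot*.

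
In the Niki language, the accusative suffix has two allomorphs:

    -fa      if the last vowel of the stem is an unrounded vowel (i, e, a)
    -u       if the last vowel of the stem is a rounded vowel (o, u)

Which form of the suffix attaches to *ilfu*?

Since the last vowel of *ilfu* is /u/ (a rounded vowel), it takes -u.

-u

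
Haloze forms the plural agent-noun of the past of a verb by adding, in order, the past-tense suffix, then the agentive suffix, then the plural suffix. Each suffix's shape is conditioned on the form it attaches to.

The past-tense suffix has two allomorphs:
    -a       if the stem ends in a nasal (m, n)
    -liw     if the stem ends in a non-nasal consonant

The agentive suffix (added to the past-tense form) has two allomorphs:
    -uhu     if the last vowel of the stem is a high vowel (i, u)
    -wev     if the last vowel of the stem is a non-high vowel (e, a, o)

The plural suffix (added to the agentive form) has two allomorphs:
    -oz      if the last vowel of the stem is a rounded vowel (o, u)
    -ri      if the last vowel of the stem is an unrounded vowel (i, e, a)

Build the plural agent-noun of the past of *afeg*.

afegliwuhuoz

*afeg* — final consonant /g/ (non-nasal) → -liw → *afegliw*.
Since the last vowel of the past-tense form *afegliw* is /i/ (a high vowel), it takes -uhu, giving *afegliwuhu*.
The last vowel of the agentive form *afegliwuhu* is /u/, which is a rounded vowel, so the plural suffix is -oz, giving *afegliwuhuoz*.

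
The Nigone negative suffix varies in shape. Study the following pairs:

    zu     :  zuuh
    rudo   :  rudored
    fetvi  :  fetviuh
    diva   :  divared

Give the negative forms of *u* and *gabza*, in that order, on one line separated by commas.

The alternation tracks the last vowel of the stem — -uh when the last vowel of the stem is a high vowel (*zu*, *fetvi*); -red when the last vowel of the stem is a non-high vowel (*rudo*, *diva*).
*u* — last vowel /u/ (a high vowel) → -uh → *uuh*.
*gabza*: last vowel = /a/, a non-high vowel → -red → *gabzared*.

uuh, gabzared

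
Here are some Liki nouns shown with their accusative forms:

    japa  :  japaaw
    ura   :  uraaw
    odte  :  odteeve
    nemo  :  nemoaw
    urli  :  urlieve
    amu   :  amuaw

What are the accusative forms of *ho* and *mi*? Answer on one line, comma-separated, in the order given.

hoaw, mieve

The pattern is front/back vowel harmony: -eve when the last vowel of the stem is a front vowel (*odte*, *urli*); -aw when the last vowel of the stem is a back vowel (*japa*, *ura*, *nemo*, *amu*).
Since the last vowel of *ho* is /o/ (a back vowel), it takes -aw, giving *hoaw*.
*mi* — last vowel /i/ (a front vowel) → -eve → *mieve*.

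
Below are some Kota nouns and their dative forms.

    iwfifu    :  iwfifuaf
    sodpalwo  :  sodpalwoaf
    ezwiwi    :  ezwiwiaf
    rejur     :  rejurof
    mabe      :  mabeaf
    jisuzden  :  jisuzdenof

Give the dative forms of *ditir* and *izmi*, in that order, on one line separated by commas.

ditirof, izmiaf

The alternation tracks the final sound of the stem — -of when the stem ends in a consonant (*rejur*, *jisuzden*); -af when the stem ends in a vowel (*iwfifu*, *sodpalwo*, *ezwiwi*, *mabe*).
The final sound of *ditir* is /r/, which is a consonant, so the suffix is -of, giving *ditirof*.
The final sound of *izmi* is /i/, which is a vowel, so the suffix is -af, giving *izmiaf*.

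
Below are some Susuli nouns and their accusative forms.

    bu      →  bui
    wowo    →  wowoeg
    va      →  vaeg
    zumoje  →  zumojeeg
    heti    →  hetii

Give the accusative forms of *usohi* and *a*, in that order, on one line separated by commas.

usohii, aeg

The pattern is height harmony: -i when the last vowel of the stem is a high vowel (*bu*, *heti*); -eg when the last vowel of the stem is a non-high vowel (*wowo*, *va*, *zumoje*).
*usohi*: last vowel = /i/, a high vowel → -i → *usohii*.
The last vowel of *a* is /a/, which is a non-high vowel, so the suffix is -eg, giving *aeg*.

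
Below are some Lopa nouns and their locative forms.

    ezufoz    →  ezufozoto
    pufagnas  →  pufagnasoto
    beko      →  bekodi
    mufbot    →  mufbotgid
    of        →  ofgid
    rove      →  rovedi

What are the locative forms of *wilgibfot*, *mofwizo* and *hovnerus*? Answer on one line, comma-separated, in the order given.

The pattern is sibilance of the final sound: -oto when the stem ends in a sibilant (*ezufoz*, *pufagnas*); -gid when the stem ends in a non-sibilant consonant (*mufbot*, *of*); -di when the stem ends in a vowel (*beko*, *rove*).
*wilgibfot* — final sound /t/ (a non-sibilant consonant) → -gid → *wilgibfotgid*.
*mofwizo* — final sound /o/ (a vowel) → -di → *mofwizodi*.
*hovnerus*: final sound = /s/, a sibilant → -oto → *hovnerusoto*.

wilgibfotgid, mofwizodi, hovnerusoto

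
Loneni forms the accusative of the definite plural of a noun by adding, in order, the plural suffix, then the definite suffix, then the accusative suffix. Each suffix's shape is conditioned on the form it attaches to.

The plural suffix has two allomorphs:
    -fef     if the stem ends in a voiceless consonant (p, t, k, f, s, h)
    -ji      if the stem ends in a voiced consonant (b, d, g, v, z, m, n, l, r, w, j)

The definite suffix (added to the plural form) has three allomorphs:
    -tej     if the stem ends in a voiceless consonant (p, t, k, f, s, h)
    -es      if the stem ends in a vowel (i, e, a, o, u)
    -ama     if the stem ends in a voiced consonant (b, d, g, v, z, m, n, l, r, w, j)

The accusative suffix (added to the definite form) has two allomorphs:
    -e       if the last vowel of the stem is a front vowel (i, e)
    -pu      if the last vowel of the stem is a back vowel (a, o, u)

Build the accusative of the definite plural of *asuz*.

*asuz*: final consonant = /z/, voiced → -ji → *asuzji*.
Since the final sound of the plural form *asuzji* is /i/ (a vowel), it takes -es, giving *asuzjies*.
Since the last vowel of the definite form *asuzjies* is /e/ (a front vowel), it takes -e, giving *asuzjiese*.

asuzjiese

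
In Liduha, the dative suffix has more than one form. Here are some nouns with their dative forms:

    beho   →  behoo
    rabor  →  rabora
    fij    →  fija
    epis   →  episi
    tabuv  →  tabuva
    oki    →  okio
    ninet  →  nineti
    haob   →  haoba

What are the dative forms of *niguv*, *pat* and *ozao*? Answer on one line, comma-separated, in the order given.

The suffix is conditioned by the final sound: -i when the stem ends in a voiceless consonant (*epis*, *ninet*); -a when the stem ends in a voiced consonant (*rabor*, *fij*, *tabuv*, *haob*); -o when the stem ends in a vowel (*beho*, *oki*).
*niguv* — final sound /v/ (a voiced consonant) → -a → *niguva*.
Since the final sound of *pat* is /t/ (a voiceless consonant), it takes -i, giving *pati*.
The final sound of *ozao* is /o/, which is a vowel, so the suffix is -o, giving *ozaoo*.

niguva, pati, ozaoo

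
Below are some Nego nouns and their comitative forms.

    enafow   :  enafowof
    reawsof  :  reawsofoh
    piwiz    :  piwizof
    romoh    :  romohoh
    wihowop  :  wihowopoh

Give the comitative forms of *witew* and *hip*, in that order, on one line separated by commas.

witewof, hipoh

Looking at the final consonant of each stem: -oh when the stem ends in a voiceless consonant (*reawsof*, *romoh*, *wihowop*); -of when the stem ends in a voiced consonant (*enafow*, *piwiz*).
*witew* — final consonant /w/ (voiced) → -of → *witewof*.
*hip*: final consonant = /p/, voiceless → -oh → *hipoh*.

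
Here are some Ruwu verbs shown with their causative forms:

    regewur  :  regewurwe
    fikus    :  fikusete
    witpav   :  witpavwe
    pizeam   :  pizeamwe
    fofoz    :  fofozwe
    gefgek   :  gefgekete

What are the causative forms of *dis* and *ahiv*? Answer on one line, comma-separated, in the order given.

disete, ahivwe

The alternation tracks the final consonant of the stem — -ete when the stem ends in a voiceless consonant (*fikus*, *gefgek*); -we when the stem ends in a voiced consonant (*regewur*, *witpav*, *pizeam*, *fofoz*).
*dis*: final consonant = /s/, voiceless → -ete → *disete*.
Since the final consonant of *ahiv* is /v/ (voiced), it takes -we, giving *ahivwe*.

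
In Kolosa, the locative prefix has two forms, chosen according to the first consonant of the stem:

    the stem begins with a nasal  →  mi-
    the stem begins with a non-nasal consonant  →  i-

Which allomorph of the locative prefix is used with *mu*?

mi-

*mu* — first consonant /m/ (a nasal) → mi-.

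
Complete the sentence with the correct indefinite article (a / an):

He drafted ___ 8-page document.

The indefinite article is chosen by the initial *sound* of the following word, not its spelling.
The number *8* is spoken "eight", beginning with /eɪt/ — a vowel sound.
So the article is *an*: He drafted an 8-page document.

an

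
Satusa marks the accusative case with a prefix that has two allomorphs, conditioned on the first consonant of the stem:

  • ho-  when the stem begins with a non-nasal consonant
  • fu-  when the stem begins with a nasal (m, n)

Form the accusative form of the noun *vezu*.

hovezu

*vezu*: first consonant = /v/, non-nasal → ho- → *hovezu*.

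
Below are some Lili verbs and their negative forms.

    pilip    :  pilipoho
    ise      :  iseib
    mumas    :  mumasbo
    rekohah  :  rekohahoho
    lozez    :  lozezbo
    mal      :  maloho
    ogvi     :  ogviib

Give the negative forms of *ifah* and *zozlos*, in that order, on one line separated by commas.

The suffix is conditioned by the final sound: -bo when the stem ends in a sibilant (*mumas*, *lozez*); -oho when the stem ends in a non-sibilant consonant (*pilip*, *rekohah*, *mal*); -ib when the stem ends in a vowel (*ise*, *ogvi*).
Since the final sound of *ifah* is /h/ (a non-sibilant consonant), it takes -oho, giving *ifahoho*.
*zozlos* — final sound /s/ (a sibilant) → -bo → *zozlosbo*.

ifahoho, zozlosbo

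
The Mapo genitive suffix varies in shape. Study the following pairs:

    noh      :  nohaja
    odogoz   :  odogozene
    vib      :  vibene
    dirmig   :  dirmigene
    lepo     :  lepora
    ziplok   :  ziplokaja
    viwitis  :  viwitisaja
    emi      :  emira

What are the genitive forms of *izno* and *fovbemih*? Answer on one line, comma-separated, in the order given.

The suffix is conditioned by the final sound: -aja when the stem ends in a voiceless consonant (*noh*, *ziplok*, *viwitis*); -ene when the stem ends in a voiced consonant (*odogoz*, *vib*, *dirmig*); -ra when the stem ends in a vowel (*lepo*, *emi*).
*izno* — final sound /o/ (a vowel) → -ra → *iznora*.
The final sound of *fovbemih* is /h/, which is a voiceless consonant, so the suffix is -aja, giving *fovbemihaja*.

iznora, fovbemihaja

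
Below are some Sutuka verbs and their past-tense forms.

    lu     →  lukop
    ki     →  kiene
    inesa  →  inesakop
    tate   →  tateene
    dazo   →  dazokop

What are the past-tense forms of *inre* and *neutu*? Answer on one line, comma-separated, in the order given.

inreene, neutukop

The alternation tracks the last vowel of the stem — -ene when the last vowel of the stem is a front vowel (*ki*, *tate*); -kop when the last vowel of the stem is a back vowel (*lu*, *inesa*, *dazo*).
*inre* — last vowel /e/ (a front vowel) → -ene → *inreene*.
*neutu* — last vowel /u/ (a back vowel) → -kop → *neutukop*.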